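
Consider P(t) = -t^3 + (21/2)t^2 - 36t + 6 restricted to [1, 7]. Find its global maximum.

-41/2

P'(t) = -3t^2 + 21t - 36, which vanishes at t = 3 and t = 4.
Compare values at every candidate in [1, 7]: P(1) = -41/2,  P(3) = -69/2,  P(4) = -34,  P(7) = -149/2.
Hence the absolute maximum is -41/2 at t = 1.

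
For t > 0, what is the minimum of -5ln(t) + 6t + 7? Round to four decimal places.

P'(t) = -5/t + 6 = 0 gives t = 5/6.
P''(t) = 5/t², which is positive for t > 0, so this is a local minimum.
P(5/6) = -5·ln(5/6) + 5 + 7 ≈ 12.9116.

12.9116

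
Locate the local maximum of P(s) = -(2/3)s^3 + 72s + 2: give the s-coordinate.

P'(s) = -2s^2 + 72 = 0 at s = -6, 6.
Second-derivative test with P''(s) = -4s: P''(-6) = 24 > 0 ⇒ local minimum; P''(6) = -24 < 0 ⇒ local maximum.
So the local maximum value is P(6) = 290.

6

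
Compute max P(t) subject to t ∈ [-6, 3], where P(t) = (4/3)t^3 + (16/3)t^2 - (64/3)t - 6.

238/3

The derivative is 4t^2 + (32/3)t - 64/3, which vanishes at t = -4 and t = 4/3.
Compare values at every candidate in [-6, 3]: P(-6) = 26, P(-4) = 238/3, P(4/3) = -1766/81, P(3) = 14.
The maximum over the interval is 238/3, attained at t = -4.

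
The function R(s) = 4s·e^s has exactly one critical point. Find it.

-1

R'(s) = 4·e^s + (4s)·1·e^s = (4s + 4)·e^s. Since e^s > 0, the only critical point is s = -1.
R''(-1) has the same sign as 4 > 0, so this is a local minimum.
R(-1) = (-4)·e^(-1) ≈ -1.4715.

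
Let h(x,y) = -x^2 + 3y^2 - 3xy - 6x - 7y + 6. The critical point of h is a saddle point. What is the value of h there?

∂h/∂x = -2x - 3y - 6 = 0 and ∂h/∂y = -3x + 6y - 7 = 0, so (x, y) = (-19/7, -4/21).
The Hessian has h_{xx} = -2, h_{yy} = 6, h_{xy} = -3, giving D = -21 < 0, so the point is a saddle point.
h(-19/7, -4/21) = 311/21.

311/21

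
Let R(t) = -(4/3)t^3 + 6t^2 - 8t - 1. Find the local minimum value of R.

R'(t) = -4t^2 + 12t - 8 = 0 at t = 1, 2.
Since R''(t) = -8t + 12, we get R''(1) = 4 > 0 ⇒ local minimum; R''(2) = -4 < 0 ⇒ local maximum.
Thus R has its local minimum at t = 1, with value -13/3.

-13/3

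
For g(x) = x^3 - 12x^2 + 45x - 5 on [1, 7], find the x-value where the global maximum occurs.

7

Differentiating, g'(x) = 3x^2 - 24x + 45; which vanishes at x = 3 and x = 5.
Evaluating at the critical points and endpoints: g(1) = 29,  g(3) = 49,  g(5) = 45,  g(7) = 65.
The maximum over the interval is 65, attained at x = 7.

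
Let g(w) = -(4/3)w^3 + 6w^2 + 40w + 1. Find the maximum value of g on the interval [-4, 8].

Differentiating, g'(w) = -4w^2 + 12w + 40; which vanishes at w = -2 and w = 5.
Compare values at every candidate in [-4, 8]: g(-4) = 67/3, g(-2) = -133/3, g(5) = 553/3, g(8) = 67/3.
The maximum over the interval is 553/3, attained at w = 5.

553/3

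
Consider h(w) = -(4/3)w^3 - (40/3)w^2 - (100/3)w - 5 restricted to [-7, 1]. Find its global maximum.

97/3

h'(w) = -4w^2 - (80/3)w - 100/3, which vanishes at w = -5 and w = -5/3.
Evaluating at the critical points and endpoints: h(-7) = 97/3,  h(-5) = -5,  h(-5/3) = 1595/81,  h(1) = -53.
So the maximum is h(-7) = 97/3.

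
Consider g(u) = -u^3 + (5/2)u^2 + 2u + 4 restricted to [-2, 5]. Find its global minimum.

g'(u) = -3u^2 + 5u + 2, which vanishes at u = -1/3 and u = 2.
Candidates: g(-2) = 18; g(-1/3) = 197/54; g(2) = 10; g(5) = -97/2.
So the minimum is g(5) = -97/2.

-97/2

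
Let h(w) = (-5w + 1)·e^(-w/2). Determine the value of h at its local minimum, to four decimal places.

h'(w) = (-5)·e^(-w/2) + (-5w + 1)·(-1/2)·e^(-w/2) = ((5/2)w - 11/2)·e^(-w/2). Since e^(-w/2) > 0, the only critical point is w = 11/5.
h''(11/5) has the same sign as 5/2 > 0, so this is a local minimum.
h(11/5) = (-10)·e^(-11/10) ≈ -3.3287.

-3.3287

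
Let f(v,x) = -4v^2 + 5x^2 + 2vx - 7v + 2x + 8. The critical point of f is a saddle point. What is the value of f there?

929/84

∂f/∂v = -8v + 2x - 7 = 0 and ∂f/∂x = 2v + 10x + 2 = 0, so (v, x) = (-37/42, -1/42).
The Hessian has f_{vv} = -8, f_{xx} = 10, f_{vx} = 2, giving D = -84 < 0, so the point is a saddle point.
f(-37/42, -1/42) = 929/84.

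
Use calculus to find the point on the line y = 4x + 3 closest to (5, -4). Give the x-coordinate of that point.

Minimize D(x)^2 = (x - 5)^2 + (4x + 7)^2.
d/dx[D^2] = 2(x - 5) + 2·4·(4x + 7) = 0 ⇒ x = -23/17.
Then y = -41/17 and the distance is √(729/17) ≈ 6.5485.

-23/17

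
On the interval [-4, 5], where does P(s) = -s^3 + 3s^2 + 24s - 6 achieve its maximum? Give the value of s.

4

Differentiating, P'(s) = -3s^2 + 6s + 24; which vanishes at s = -2 and s = 4.
Compare values at every candidate in [-4, 5]: P(-4) = 10; P(-2) = -34; P(4) = 74; P(5) = 64.
Hence the absolute maximum is 74 at s = 4.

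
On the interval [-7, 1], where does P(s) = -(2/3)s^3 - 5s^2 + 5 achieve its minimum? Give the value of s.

The derivative is -2s^2 - 10s, which vanishes at s = -5 and s = 0.
Candidates: P(-7) = -34/3; P(-5) = -110/3; P(0) = 5; P(1) = -2/3.
Hence the absolute minimum is -110/3 at s = -5.

-5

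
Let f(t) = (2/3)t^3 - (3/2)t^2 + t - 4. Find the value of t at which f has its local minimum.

1

f'(t) = 2t^2 - 3t + 1. Setting f'(t) = 0 gives t ∈ {1/2, 1}.
Second-derivative test with f''(t) = 4t - 3: f''(1/2) = -1 < 0 ⇒ local maximum; f''(1) = 1 > 0 ⇒ local minimum.
Thus f has its local minimum at t = 1, with value -23/6.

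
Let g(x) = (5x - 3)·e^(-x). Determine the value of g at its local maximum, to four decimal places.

1.0095

By the product rule, g'(x) = (-5x + 8)·e^(-x). Since e^(-x) > 0, the only critical point is x = 8/5.
g''(8/5) has the same sign as -5 < 0, so this is a local maximum.
g(8/5) = (5)·e^(-8/5) ≈ 1.0095.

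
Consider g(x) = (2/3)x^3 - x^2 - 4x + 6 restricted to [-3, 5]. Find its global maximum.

The derivative is 2x^2 - 2x - 4, which vanishes at x = -1 and x = 2.
Compare values at every candidate in [-3, 5]: g(-3) = -9, g(-1) = 25/3, g(2) = -2/3, g(5) = 133/3.
Hence the absolute maximum is 133/3 at x = 5.

133/3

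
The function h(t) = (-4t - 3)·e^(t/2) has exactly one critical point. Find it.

-11/4

Differentiating with the product rule gives h'(t) = (-2t - 11/2)·e^(t/2). Since e^(t/2) > 0, the only critical point is t = -11/4.
h''(-11/4) has the same sign as -2 < 0, so this is a local maximum.
h(-11/4) = (8)·e^(-11/8) ≈ 2.0227.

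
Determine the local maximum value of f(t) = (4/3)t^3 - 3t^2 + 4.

f'(t) = 4t^2 - 6t = 0 at t = 0, 3/2.
f''(t) = 8t - 6. f''(0) = -6 < 0 ⇒ local maximum; f''(3/2) = 6 > 0 ⇒ local minimum.
Thus f has its local maximum at t = 0, with value 4.

4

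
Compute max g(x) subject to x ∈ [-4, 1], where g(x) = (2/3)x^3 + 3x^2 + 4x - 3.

g'(x) = 2x^2 + 6x + 4, which vanishes at x = -2 and x = -1.
Evaluating at the critical points and endpoints: g(-4) = -41/3,  g(-2) = -13/3,  g(-1) = -14/3,  g(1) = 14/3.
The maximum over the interval is 14/3, attained at x = 1.

14/3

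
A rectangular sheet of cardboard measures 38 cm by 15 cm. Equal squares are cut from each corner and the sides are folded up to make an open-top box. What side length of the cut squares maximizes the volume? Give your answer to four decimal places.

With cut size x, the volume is V(x) = x(38 − 2x)(15 − 2x) for 0 < x < 7.5.
V'(x) = 12x^2 − 212x + 570. Setting V'(x) = 0 gives x ≈ 3.3081 (the root in (0, 7.5)).
V''(x) = 24x − 212 is negative there, so this is the maximum; V ≈ 870.4124.

3.3081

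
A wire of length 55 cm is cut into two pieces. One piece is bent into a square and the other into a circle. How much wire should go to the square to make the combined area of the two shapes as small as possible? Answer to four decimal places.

30.8055

Let x be the length used for the square. Square side x/4; circle radius (55−x)/(2π).
A(x) = (x/4)² + π·((55−x)/(2π))² = x²/16 + (55−x)²/(4π) for 0 ≤ x ≤ 55. A'(x) = x/8 − (55−x)/(2π) = 0 gives x = 4·55/(π+4) ≈ 30.8055.
A'' = 1/8 + 1/(2π) > 0, so this gives the minimum combined area; x ≈ 30.8055 cm to the square.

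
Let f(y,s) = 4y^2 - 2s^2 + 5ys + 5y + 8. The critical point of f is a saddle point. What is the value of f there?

∂f/∂y = 8y + 5s + 5 = 0 and ∂f/∂s = 5y - 4s = 0, so (y, s) = (-20/57, -25/57).
The Hessian has f_{yy} = 8, f_{ss} = -4, f_{ys} = 5, giving D = -57 < 0, so the point is a saddle point.
f(-20/57, -25/57) = 406/57.

406/57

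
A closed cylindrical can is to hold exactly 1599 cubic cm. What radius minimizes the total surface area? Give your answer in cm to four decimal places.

6.3371

With radius r and height h, πr²h = 1599 so h = 1599/(πr²), and S(r) = 2πr² + 2πrh = 2πr² + 2·1599/r.
S'(r) = 4πr − 2·1599/r² = 0 ⇒ r³ = 1599/(2π), so r ≈ 6.3371 and h = 2r ≈ 12.6742.
S''(r) = 4π + 4·1599/r³ > 0, so this is the minimum; S ≈ 756.9726.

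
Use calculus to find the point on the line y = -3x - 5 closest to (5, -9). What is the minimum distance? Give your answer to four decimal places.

Minimize D(x)^2 = (x - 5)^2 + (-3x + 4)^2.
d/dx[D^2] = 2(x - 5) + 2·(-3)·(-3x + 4) = 0 ⇒ x = 17/10.
Then y = -101/10 and the distance is √(121/10) ≈ 3.4785.

3.4785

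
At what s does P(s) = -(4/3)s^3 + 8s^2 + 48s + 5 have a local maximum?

P'(s) = -4s^2 + 16s + 48 = 0 at s = -2, 6.
Since P''(s) = -8s + 16, we get P''(-2) = 32 > 0 ⇒ local minimum; P''(6) = -32 < 0 ⇒ local maximum.
So the local maximum value is P(6) = 293.

6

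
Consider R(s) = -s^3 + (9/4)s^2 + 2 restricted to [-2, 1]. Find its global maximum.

19

The derivative is -3s^2 + (9/2)s, whose only zero in [-2, 1] is s = 0.
Candidates: R(-2) = 19, R(0) = 2, R(1) = 13/4.
The maximum over the interval is 19, attained at s = -2.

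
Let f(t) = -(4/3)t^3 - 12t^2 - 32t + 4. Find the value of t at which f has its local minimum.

-4

f'(t) = -4t^2 - 24t - 32. Setting f'(t) = 0 gives t ∈ {-4, -2}.
f''(t) = -8t - 24. f''(-4) = 8 > 0 ⇒ local minimum; f''(-2) = -8 < 0 ⇒ local maximum.
Thus f has its local minimum at t = -4, with value 76/3.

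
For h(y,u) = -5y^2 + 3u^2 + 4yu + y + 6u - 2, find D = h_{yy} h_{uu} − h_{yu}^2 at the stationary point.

∂h/∂y = -10y + 4u + 1 = 0 and ∂h/∂u = 4y + 6u + 6 = 0, so (y, u) = (-9/38, -16/19).
The Hessian has h_{yy} = -10, h_{uu} = 6, h_{yu} = 4, giving D = -76 < 0, so the point is a saddle point.
D = (-10)·(6) − (4)^2 = -76.

-76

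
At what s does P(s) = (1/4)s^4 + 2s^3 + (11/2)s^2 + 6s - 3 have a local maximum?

Critical points: P'(s) = s^3 + 6s^2 + 11s + 6 vanishes at s = -3, -2, -1.
P''(s) = 3s^2 + 12s + 11. P''(-3) = 2 > 0 ⇒ local minimum; P''(-2) = -1 < 0 ⇒ local maximum; P''(-1) = 2 > 0 ⇒ local minimum.
The local maximum is P(-2) = -5.

-2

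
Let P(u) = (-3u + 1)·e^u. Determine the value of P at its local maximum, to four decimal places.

P'(u) = (-3)·e^u + (-3u + 1)·1·e^u = (-3u - 2)·e^u. Since e^u > 0, the only critical point is u = -2/3.
P''(-2/3) has the same sign as -3 < 0, so this is a local maximum.
P(-2/3) = (3)·e^(-2/3) ≈ 1.5403.

1.5403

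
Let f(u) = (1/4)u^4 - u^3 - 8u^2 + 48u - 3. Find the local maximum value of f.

249/4

f'(u) = u^3 - 3u^2 - 16u + 48. Setting f'(u) = 0 gives u ∈ {-4, 3, 4}.
Second-derivative test with f''(u) = 3u^2 - 6u - 16: f''(-4) = 56 > 0 ⇒ local minimum; f''(3) = -7 < 0 ⇒ local maximum; f''(4) = 8 > 0 ⇒ local minimum.
The local maximum is f(3) = 249/4.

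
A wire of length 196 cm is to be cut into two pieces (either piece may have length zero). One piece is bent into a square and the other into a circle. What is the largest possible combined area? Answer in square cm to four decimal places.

3057.0481

Let x be the length used for the square. Square side x/4; circle radius (196−x)/(2π).
A(x) = (x/4)² + π·((196−x)/(2π))² = x²/16 + (196−x)²/(4π) for 0 ≤ x ≤ 196. A'(x) = x/8 − (196−x)/(2π) = 0 gives x = 4·196/(π+4) ≈ 109.7794.
A'' > 0, so the interior critical point is a minimum; the maximum is at an endpoint. A(0) = 3057.0481 and A(196) = 2401.0000, so the largest area is 3057.0481.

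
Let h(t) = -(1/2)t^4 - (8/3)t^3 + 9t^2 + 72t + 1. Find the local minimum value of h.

h'(t) = -2t^3 - 8t^2 + 18t + 72. Setting h'(t) = 0 gives t ∈ {-4, -3, 3}.
Second-derivative test with h''(t) = -6t^2 - 16t + 18: h''(-4) = -14 < 0 ⇒ local maximum; h''(-3) = 12 > 0 ⇒ local minimum; h''(3) = -84 < 0 ⇒ local maximum.
Thus h has its local minimum at t = -3, with value -205/2.

-205/2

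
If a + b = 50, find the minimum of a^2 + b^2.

1250

With a + b = 50, a^2 + b^2 = a^2 + (50 − a)^2.
The derivative 2a − 2(50 − a) = 4a − 100 vanishes at a = 25; second derivative 4 > 0, a minimum.
The minimum is 2·(25)^2 = 1250.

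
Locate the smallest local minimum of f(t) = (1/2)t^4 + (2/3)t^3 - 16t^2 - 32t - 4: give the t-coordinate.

f'(t) = 2t^3 + 2t^2 - 32t - 32. Setting f'(t) = 0 gives t ∈ {-4, -1, 4}.
Since f''(t) = 6t^2 + 4t - 32, we get f''(-4) = 48 > 0 ⇒ local minimum; f''(-1) = -30 < 0 ⇒ local maximum; f''(4) = 80 > 0 ⇒ local minimum.
Thus f has its smallest local minimum at t = 4, with value -652/3.

4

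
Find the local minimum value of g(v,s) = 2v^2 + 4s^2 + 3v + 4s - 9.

-89/8

∂g/∂v = 4v + 3 = 0 and ∂g/∂s = 8s + 4 = 0, so (v, s) = (-3/4, -1/2).
The Hessian has g_{vv} = 4, g_{ss} = 8, g_{vs} = 0, giving D = 32 > 0 with g_{vv} > 0, so the point is a local minimum.
g(-3/4, -1/2) = -89/8.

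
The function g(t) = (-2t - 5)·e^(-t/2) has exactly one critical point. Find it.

-1/2

g'(t) = (-2)·e^(-t/2) + (-2t - 5)·(-1/2)·e^(-t/2) = (t + 1/2)·e^(-t/2). Since e^(-t/2) > 0, the only critical point is t = -1/2.
g''(-1/2) has the same sign as 1 > 0, so this is a local minimum.
g(-1/2) = (-4)·e^(1/4) ≈ -5.1361.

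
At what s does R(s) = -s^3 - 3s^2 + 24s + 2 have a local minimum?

-4

R'(s) = -3s^2 - 6s + 24. Setting R'(s) = 0 gives s ∈ {-4, 2}.
Since R''(s) = -6s - 6, we get R''(-4) = 18 > 0 ⇒ local minimum; R''(2) = -18 < 0 ⇒ local maximum.
So the local minimum value is R(-4) = -78.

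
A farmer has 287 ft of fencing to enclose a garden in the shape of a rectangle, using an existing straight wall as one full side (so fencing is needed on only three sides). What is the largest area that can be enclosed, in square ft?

Let the sides perpendicular to the wall have length x and the parallel side y, so 2x + y = 287 and the area is A = xy = x(287 − 2x).
A'(x) = 287 − 4x = 0 gives x = 287/4, and A''(x) = −4 < 0 confirms a maximum.
Then y = 287 − 2·287/4 = 287/2 and A = 82369/8.

82369/8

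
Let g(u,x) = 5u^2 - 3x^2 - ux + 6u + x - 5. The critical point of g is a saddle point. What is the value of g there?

-402/61

∂g/∂u = 10u - x + 6 = 0 and ∂g/∂x = -u - 6x + 1 = 0, so (u, x) = (-35/61, 16/61).
The Hessian has g_{uu} = 10, g_{xx} = -6, g_{ux} = -1, giving D = -61 < 0, so the point is a saddle point.
g(-35/61, 16/61) = -402/61.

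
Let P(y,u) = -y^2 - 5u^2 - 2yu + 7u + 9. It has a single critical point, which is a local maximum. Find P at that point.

∂P/∂y = -2y - 2u = 0 and ∂P/∂u = -2y - 10u + 7 = 0, so (y, u) = (-7/8, 7/8).
The Hessian has P_{yy} = -2, P_{uu} = -10, P_{yu} = -2, giving D = 16 > 0 with P_{yy} < 0, so the point is a local maximum.
P(-7/8, 7/8) = 193/16.

193/16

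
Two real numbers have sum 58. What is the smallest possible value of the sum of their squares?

With a + b = 58, a^2 + b^2 = a^2 + (58 − a)^2.
The derivative 2a − 2(58 − a) = 4a − 116 vanishes at a = 29; second derivative 4 > 0, a minimum.
The minimum is 2·(29)^2 = 1682.

1682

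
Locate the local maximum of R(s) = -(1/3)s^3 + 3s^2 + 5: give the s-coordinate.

Critical points: R'(s) = -s^2 + 6s vanishes at s = 0, 6.
R''(s) = -2s + 6. R''(0) = 6 > 0 ⇒ local minimum; R''(6) = -6 < 0 ⇒ local maximum.
Thus R has its local maximum at s = 6, with value 41.

6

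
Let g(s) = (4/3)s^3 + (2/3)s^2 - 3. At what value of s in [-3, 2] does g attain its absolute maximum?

Differentiating, g'(s) = 4s^2 + (4/3)s; which vanishes at s = -1/3 and s = 0.
Candidates: g(-3) = -33; g(-1/3) = -241/81; g(0) = -3; g(2) = 31/3.
Hence the absolute maximum is 31/3 at s = 2.

2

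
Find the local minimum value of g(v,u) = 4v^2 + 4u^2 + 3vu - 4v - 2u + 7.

∂g/∂v = 8v + 3u - 4 = 0 and ∂g/∂u = 3v + 8u - 2 = 0, so (v, u) = (26/55, 4/55).
The Hessian has g_{vv} = 8, g_{uu} = 8, g_{vu} = 3, giving D = 55 > 0 with g_{vv} > 0, so the point is a local minimum.
g(26/55, 4/55) = 329/55.

329/55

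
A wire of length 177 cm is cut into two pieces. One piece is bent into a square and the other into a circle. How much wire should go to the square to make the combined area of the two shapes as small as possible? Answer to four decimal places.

99.1376

Let x be the length used for the square. Square side x/4; circle radius (177−x)/(2π).
A(x) = (x/4)² + π·((177−x)/(2π))² = x²/16 + (177−x)²/(4π) for 0 ≤ x ≤ 177. A'(x) = x/8 − (177−x)/(2π) = 0 gives x = 4·177/(π+4) ≈ 99.1376.
A'' = 1/8 + 1/(2π) > 0, so this gives the minimum combined area; x ≈ 99.1376 cm to the square.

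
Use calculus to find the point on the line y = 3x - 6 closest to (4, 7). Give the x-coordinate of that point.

43/10

Minimize D(x)^2 = (x - 4)^2 + (3x - 13)^2.
d/dx[D^2] = 2(x - 4) + 2·3·(3x - 13) = 0 ⇒ x = 43/10.
Then y = 69/10 and the distance is √(1/10) ≈ 0.3162.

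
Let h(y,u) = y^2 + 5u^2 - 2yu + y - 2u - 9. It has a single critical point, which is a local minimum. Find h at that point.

-149/16

∂h/∂y = 2y - 2u + 1 = 0 and ∂h/∂u = -2y + 10u - 2 = 0, so (y, u) = (-3/8, 1/8).
The Hessian has h_{yy} = 2, h_{uu} = 10, h_{yu} = -2, giving D = 16 > 0 with h_{yy} > 0, so the point is a local minimum.
h(-3/8, 1/8) = -149/16.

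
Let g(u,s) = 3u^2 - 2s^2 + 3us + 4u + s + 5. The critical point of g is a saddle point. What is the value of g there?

124/33

∂g/∂u = 6u + 3s + 4 = 0 and ∂g/∂s = 3u - 4s + 1 = 0, so (u, s) = (-19/33, -2/11).
The Hessian has g_{uu} = 6, g_{ss} = -4, g_{us} = 3, giving D = -33 < 0, so the point is a saddle point.
g(-19/33, -2/11) = 124/33.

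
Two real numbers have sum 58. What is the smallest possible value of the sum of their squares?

1682

With a + b = 58, a^2 + b^2 = a^2 + (58 − a)^2.
The derivative 2a − 2(58 − a) = 4a − 116 vanishes at a = 29; second derivative 4 > 0, a minimum.
The minimum is 2·(29)^2 = 1682.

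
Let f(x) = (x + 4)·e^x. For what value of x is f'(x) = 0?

Differentiating with the product rule gives f'(x) = (x + 5)·e^x. Since e^x > 0, the only critical point is x = -5.
f''(-5) has the same sign as 1 > 0, so this is a local minimum.
f(-5) = (-1)·e^(-5) ≈ -0.0067.

-5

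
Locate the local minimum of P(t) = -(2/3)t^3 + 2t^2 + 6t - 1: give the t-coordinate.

P'(t) = -2t^2 + 4t + 6 = 0 at t = -1, 3.
Second-derivative test with P''(t) = -4t + 4: P''(-1) = 8 > 0 ⇒ local minimum; P''(3) = -8 < 0 ⇒ local maximum.
So the local minimum value is P(-1) = -13/3.

-1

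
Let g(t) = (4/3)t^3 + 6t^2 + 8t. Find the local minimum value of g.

-10/3

g'(t) = 4t^2 + 12t + 8 = 0 at t = -2, -1.
Since g''(t) = 8t + 12, we get g''(-2) = -4 < 0 ⇒ local maximum; g''(-1) = 4 > 0 ⇒ local minimum.
So the local minimum value is g(-1) = -10/3.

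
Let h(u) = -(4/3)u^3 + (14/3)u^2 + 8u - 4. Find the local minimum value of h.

-556/81

h'(u) = -4u^2 + (28/3)u + 8. Setting h'(u) = 0 gives u ∈ {-2/3, 3}.
Second-derivative test with h''(u) = -8u + 28/3: h''(-2/3) = 44/3 > 0 ⇒ local minimum; h''(3) = -44/3 < 0 ⇒ local maximum.
So the local minimum value is h(-2/3) = -556/81.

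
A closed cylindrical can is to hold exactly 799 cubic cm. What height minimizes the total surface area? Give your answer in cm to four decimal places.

With radius r and height h, πr²h = 799 so h = 799/(πr²), and S(r) = 2πr² + 2πrh = 2πr² + 2·799/r.
S'(r) = 4πr − 2·799/r² = 0 ⇒ r³ = 799/(2π), so r ≈ 5.0287 and h = 2r ≈ 10.0574.
S''(r) = 4π + 4·799/r³ > 0, so this is the minimum; S ≈ 476.6640.

10.0574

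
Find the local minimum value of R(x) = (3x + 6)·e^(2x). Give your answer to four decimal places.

-0.0101

Differentiating with the product rule gives R'(x) = (6x + 15)·e^(2x). Since e^(2x) > 0, the only critical point is x = -5/2.
R''(-5/2) has the same sign as 6 > 0, so this is a local minimum.
R(-5/2) = (-3/2)·e^(-5) ≈ -0.0101.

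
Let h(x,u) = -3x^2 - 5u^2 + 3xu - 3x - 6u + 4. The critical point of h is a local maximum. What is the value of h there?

137/17

∂h/∂x = -6x + 3u - 3 = 0 and ∂h/∂u = 3x - 10u - 6 = 0, so (x, u) = (-16/17, -15/17).
The Hessian has h_{xx} = -6, h_{uu} = -10, h_{xu} = 3, giving D = 51 > 0 with h_{xx} < 0, so the point is a local maximum.
h(-16/17, -15/17) = 137/17.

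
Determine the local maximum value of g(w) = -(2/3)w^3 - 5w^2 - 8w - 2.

5/3

Critical points: g'(w) = -2w^2 - 10w - 8 vanishes at w = -4, -1.
Second-derivative test with g''(w) = -4w - 10: g''(-4) = 6 > 0 ⇒ local minimum; g''(-1) = -6 < 0 ⇒ local maximum.
The local maximum is g(-1) = 5/3.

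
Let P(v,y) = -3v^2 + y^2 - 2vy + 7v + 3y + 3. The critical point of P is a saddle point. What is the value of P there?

∂P/∂v = -6v - 2y + 7 = 0 and ∂P/∂y = -2v + 2y + 3 = 0, so (v, y) = (5/4, -1/4).
The Hessian has P_{vv} = -6, P_{yy} = 2, P_{vy} = -2, giving D = -16 < 0, so the point is a saddle point.
P(5/4, -1/4) = 7.

7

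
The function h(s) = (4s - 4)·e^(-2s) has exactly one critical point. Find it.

3/2

Differentiating with the product rule gives h'(s) = (-8s + 12)·e^(-2s). Since e^(-2s) > 0, the only critical point is s = 3/2.
h''(3/2) has the same sign as -8 < 0, so this is a local maximum.
h(3/2) = (2)·e^(-3) ≈ 0.0996.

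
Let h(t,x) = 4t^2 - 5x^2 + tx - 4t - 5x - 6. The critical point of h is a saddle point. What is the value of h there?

-6

∂h/∂t = 8t + x - 4 = 0 and ∂h/∂x = t - 10x - 5 = 0, so (t, x) = (5/9, -4/9).
The Hessian has h_{tt} = 8, h_{xx} = -10, h_{tx} = 1, giving D = -81 < 0, so the point is a saddle point.
h(5/9, -4/9) = -6.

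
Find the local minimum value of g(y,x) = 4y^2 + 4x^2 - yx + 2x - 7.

-457/63

∂g/∂y = 8y - x = 0 and ∂g/∂x = -y + 8x + 2 = 0, so (y, x) = (-2/63, -16/63).
The Hessian has g_{yy} = 8, g_{xx} = 8, g_{yx} = -1, giving D = 63 > 0 with g_{yy} > 0, so the point is a local minimum.
g(-2/63, -16/63) = -457/63.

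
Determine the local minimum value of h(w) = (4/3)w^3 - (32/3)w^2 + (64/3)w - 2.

h'(w) = 4w^2 - (64/3)w + 64/3. Setting h'(w) = 0 gives w ∈ {4/3, 4}.
Second-derivative test with h''(w) = 8w - 64/3: h''(4/3) = -32/3 < 0 ⇒ local maximum; h''(4) = 32/3 > 0 ⇒ local minimum.
So the local minimum value is h(4) = -2.

-2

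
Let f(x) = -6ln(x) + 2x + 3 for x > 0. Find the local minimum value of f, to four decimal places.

2.4083

f'(x) = -6/x + 2 = 0 gives x = 3.
f''(x) = 6/x², which is positive for x > 0, so this is a local minimum.
f(3) = -6·ln(3) + 6 + 3 ≈ 2.4083.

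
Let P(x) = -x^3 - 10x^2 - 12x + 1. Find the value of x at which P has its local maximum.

-2/3

Critical points: P'(x) = -3x^2 - 20x - 12 vanishes at x = -6, -2/3.
Since P''(x) = -6x - 20, we get P''(-6) = 16 > 0 ⇒ local minimum; P''(-2/3) = -16 < 0 ⇒ local maximum.
So the local maximum value is P(-2/3) = 131/27.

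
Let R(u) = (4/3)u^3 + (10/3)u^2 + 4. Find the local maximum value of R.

R'(u) = 4u^2 + (20/3)u = 0 at u = -5/3, 0.
Second-derivative test with R''(u) = 8u + 20/3: R''(-5/3) = -20/3 < 0 ⇒ local maximum; R''(0) = 20/3 > 0 ⇒ local minimum.
So the local maximum value is R(-5/3) = 574/81.

574/81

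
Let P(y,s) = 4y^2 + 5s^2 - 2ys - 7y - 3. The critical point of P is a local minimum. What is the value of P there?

-473/76

∂P/∂y = 8y - 2s - 7 = 0 and ∂P/∂s = -2y + 10s = 0, so (y, s) = (35/38, 7/38).
The Hessian has P_{yy} = 8, P_{ss} = 10, P_{ys} = -2, giving D = 76 > 0 with P_{yy} > 0, so the point is a local minimum.
P(35/38, 7/38) = -473/76.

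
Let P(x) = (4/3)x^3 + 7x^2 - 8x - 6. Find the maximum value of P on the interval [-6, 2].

P'(x) = 4x^2 + 14x - 8, which vanishes at x = -4 and x = 1/2.
Evaluating at the critical points and endpoints: P(-6) = 6, P(-4) = 158/3, P(1/2) = -97/12, P(2) = 50/3.
So the maximum is P(-4) = 158/3.

158/3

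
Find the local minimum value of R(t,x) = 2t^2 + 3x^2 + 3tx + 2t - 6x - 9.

-17

∂R/∂t = 4t + 3x + 2 = 0 and ∂R/∂x = 3t + 6x - 6 = 0, so (t, x) = (-2, 2).
The Hessian has R_{tt} = 4, R_{xx} = 6, R_{tx} = 3, giving D = 15 > 0 with R_{tt} > 0, so the point is a local minimum.
R(-2, 2) = -17.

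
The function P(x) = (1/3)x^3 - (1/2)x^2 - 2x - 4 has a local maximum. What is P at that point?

P'(x) = x^2 - x - 2. Setting P'(x) = 0 gives x ∈ {-1, 2}.
P''(x) = 2x - 1. P''(-1) = -3 < 0 ⇒ local maximum; P''(2) = 3 > 0 ⇒ local minimum.
The local maximum is P(-1) = -17/6.

-17/6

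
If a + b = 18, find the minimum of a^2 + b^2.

With a + b = 18, a^2 + b^2 = a^2 + (18 − a)^2.
The derivative 2a − 2(18 − a) = 4a − 36 vanishes at a = 9; second derivative 4 > 0, a minimum.
The minimum is 2·(9)^2 = 162.

162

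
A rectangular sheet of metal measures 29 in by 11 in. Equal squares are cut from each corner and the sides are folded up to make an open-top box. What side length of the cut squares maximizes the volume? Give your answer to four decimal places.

With cut size x, the volume is V(x) = x(29 − 2x)(11 − 2x) for 0 < x < 5.5.
V'(x) = 12x^2 − 160x + 319. Setting V'(x) = 0 gives x ≈ 2.4404 (the root in (0, 5.5)).
V''(x) = 24x − 160 is negative there, so this is the maximum; V ≈ 360.1791.

2.4404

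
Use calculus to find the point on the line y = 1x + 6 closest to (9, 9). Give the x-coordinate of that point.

6

Minimize D(x)^2 = (x - 9)^2 + (x - 3)^2.
d/dx[D^2] = 2(x - 9) + 2·1·(x - 3) = 0 ⇒ x = 6.
Then y = 12 and the distance is √(18) ≈ 4.2426.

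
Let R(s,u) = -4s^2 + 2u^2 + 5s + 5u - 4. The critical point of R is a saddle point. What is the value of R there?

-89/16

∂R/∂s = -8s + 5 = 0 and ∂R/∂u = 4u + 5 = 0, so (s, u) = (5/8, -5/4).
The Hessian has R_{ss} = -8, R_{uu} = 4, R_{su} = 0, giving D = -32 < 0, so the point is a saddle point.
R(5/8, -5/4) = -89/16.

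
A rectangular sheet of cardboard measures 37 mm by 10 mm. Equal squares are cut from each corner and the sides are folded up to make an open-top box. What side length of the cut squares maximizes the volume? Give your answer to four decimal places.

With cut size x, the volume is V(x) = x(37 − 2x)(10 − 2x) for 0 < x < 5.
V'(x) = 12x^2 − 188x + 370. Setting V'(x) = 0 gives x ≈ 2.3081 (the root in (0, 5)).
V''(x) = 24x − 188 is negative there, so this is the maximum; V ≈ 402.4124.

2.3081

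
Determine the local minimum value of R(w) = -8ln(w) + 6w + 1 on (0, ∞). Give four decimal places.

6.6985

R'(w) = -8/w + 6 = 0 gives w = 4/3.
R''(w) = 8/w², which is positive for w > 0, so this is a local minimum.
R(4/3) = -8·ln(4/3) + 8 + 1 ≈ 6.6985.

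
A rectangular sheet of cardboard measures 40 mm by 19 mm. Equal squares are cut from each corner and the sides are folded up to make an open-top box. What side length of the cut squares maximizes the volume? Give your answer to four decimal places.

4.0574

With cut size x, the volume is V(x) = x(40 − 2x)(19 − 2x) for 0 < x < 9.5.
V'(x) = 12x^2 − 236x + 760. Setting V'(x) = 0 gives x ≈ 4.0574 (the root in (0, 9.5)).
V''(x) = 24x − 236 is negative there, so this is the maximum; V ≈ 1408.2293.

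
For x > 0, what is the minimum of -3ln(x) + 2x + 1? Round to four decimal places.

h'(x) = -3/x + 2 = 0 gives x = 3/2.
h''(x) = 3/x², which is positive for x > 0, so this is a local minimum.
h(3/2) = -3·ln(3/2) + 3 + 1 ≈ 2.7836.

2.7836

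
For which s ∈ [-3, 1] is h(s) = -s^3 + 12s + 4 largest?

1

h'(s) = -3s^2 + 12, whose only zero in [-3, 1] is s = -2.
Evaluating at the critical points and endpoints: h(-3) = -5, h(-2) = -12, h(1) = 15.
Hence the absolute maximum is 15 at s = 1.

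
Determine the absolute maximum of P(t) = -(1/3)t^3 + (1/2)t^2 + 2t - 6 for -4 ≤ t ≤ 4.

46/3

P'(t) = -t^2 + t + 2, which vanishes at t = -1 and t = 2.
Candidates: P(-4) = 46/3, P(-1) = -43/6, P(2) = -8/3, P(4) = -34/3.
The maximum over the interval is 46/3, attained at t = -4.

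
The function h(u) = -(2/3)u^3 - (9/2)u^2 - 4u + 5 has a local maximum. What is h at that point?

Critical points: h'(u) = -2u^2 - 9u - 4 vanishes at u = -4, -1/2.
h''(u) = -4u - 9. h''(-4) = 7 > 0 ⇒ local minimum; h''(-1/2) = -7 < 0 ⇒ local maximum.
Thus h has its local maximum at u = -1/2, with value 143/24.

143/24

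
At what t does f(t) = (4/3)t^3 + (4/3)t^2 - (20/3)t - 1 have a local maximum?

-5/3

Critical points: f'(t) = 4t^2 + (8/3)t - 20/3 vanishes at t = -5/3, 1.
f''(t) = 8t + 8/3. f''(-5/3) = -32/3 < 0 ⇒ local maximum; f''(1) = 32/3 > 0 ⇒ local minimum.
The local maximum is f(-5/3) = 619/81.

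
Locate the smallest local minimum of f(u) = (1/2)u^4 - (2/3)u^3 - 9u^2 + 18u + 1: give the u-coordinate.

f'(u) = 2u^3 - 2u^2 - 18u + 18. Setting f'(u) = 0 gives u ∈ {-3, 1, 3}.
Since f''(u) = 6u^2 - 4u - 18, we get f''(-3) = 48 > 0 ⇒ local minimum; f''(1) = -16 < 0 ⇒ local maximum; f''(3) = 24 > 0 ⇒ local minimum.
Thus f has its smallest local minimum at u = -3, with value -151/2.

-3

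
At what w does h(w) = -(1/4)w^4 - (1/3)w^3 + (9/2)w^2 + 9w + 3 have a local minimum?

h'(w) = -w^3 - w^2 + 9w + 9. Setting h'(w) = 0 gives w ∈ {-3, -1, 3}.
Second-derivative test with h''(w) = -3w^2 - 2w + 9: h''(-3) = -12 < 0 ⇒ local maximum; h''(-1) = 8 > 0 ⇒ local minimum; h''(3) = -24 < 0 ⇒ local maximum.
The local minimum is h(-1) = -17/12.

-1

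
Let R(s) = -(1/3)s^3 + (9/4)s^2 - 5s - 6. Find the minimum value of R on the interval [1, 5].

R'(s) = -s^2 + (9/2)s - 5, which vanishes at s = 2 and s = 5/2.
Evaluating at the critical points and endpoints: R(1) = -109/12; R(2) = -29/3; R(5/2) = -463/48; R(5) = -197/12.
Hence the absolute minimum is -197/12 at s = 5.

-197/12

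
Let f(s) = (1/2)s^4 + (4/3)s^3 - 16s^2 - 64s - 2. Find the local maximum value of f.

178/3

f'(s) = 2s^3 + 4s^2 - 32s - 64. Setting f'(s) = 0 gives s ∈ {-4, -2, 4}.
f''(s) = 6s^2 + 8s - 32. f''(-4) = 32 > 0 ⇒ local minimum; f''(-2) = -24 < 0 ⇒ local maximum; f''(4) = 96 > 0 ⇒ local minimum.
Thus f has its local maximum at s = -2, with value 178/3.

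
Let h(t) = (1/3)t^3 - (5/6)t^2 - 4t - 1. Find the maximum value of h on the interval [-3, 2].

167/81

The derivative is t^2 - (5/3)t - 4, whose only zero in [-3, 2] is t = -4/3.
Evaluating at the critical points and endpoints: h(-3) = -11/2; h(-4/3) = 167/81; h(2) = -29/3.
So the maximum is h(-4/3) = 167/81.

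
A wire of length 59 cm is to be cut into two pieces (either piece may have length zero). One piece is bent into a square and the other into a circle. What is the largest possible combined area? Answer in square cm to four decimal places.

Let x be the length used for the square. Square side x/4; circle radius (59−x)/(2π).
A(x) = (x/4)² + π·((59−x)/(2π))² = x²/16 + (59−x)²/(4π) for 0 ≤ x ≤ 59. A'(x) = x/8 − (59−x)/(2π) = 0 gives x = 4·59/(π+4) ≈ 33.0459.
A'' > 0, so the interior critical point is a minimum; the maximum is at an endpoint. A(0) = 277.0092 and A(59) = 217.5625, so the largest area is 277.0092.

277.0092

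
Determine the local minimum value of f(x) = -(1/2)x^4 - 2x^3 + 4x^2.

f'(x) = -2x^3 - 6x^2 + 8x = 0 at x = -4, 0, 1.
Since f''(x) = -6x^2 - 12x + 8, we get f''(-4) = -40 < 0 ⇒ local maximum; f''(0) = 8 > 0 ⇒ local minimum; f''(1) = -10 < 0 ⇒ local maximum.
So the local minimum value is f(0) = 0.

0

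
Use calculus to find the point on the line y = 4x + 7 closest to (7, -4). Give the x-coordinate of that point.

-37/17

Minimize D(x)^2 = (x - 7)^2 + (4x + 11)^2.
d/dx[D^2] = 2(x - 7) + 2·4·(4x + 11) = 0 ⇒ x = -37/17.
Then y = -29/17 and the distance is √(1521/17) ≈ 9.4589.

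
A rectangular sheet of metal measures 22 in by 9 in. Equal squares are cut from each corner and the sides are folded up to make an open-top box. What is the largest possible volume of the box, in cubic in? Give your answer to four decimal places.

With cut size x, the volume is V(x) = x(22 − 2x)(9 − 2x) for 0 < x < 4.5.
V'(x) = 12x^2 − 124x + 198. Setting V'(x) = 0 gives x ≈ 1.9738 (the root in (0, 4.5)).
V''(x) = 24x − 124 is negative there, so this is the maximum; V ≈ 180.0262.

180.0262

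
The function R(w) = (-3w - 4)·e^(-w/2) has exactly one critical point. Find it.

2/3

R'(w) = (-3)·e^(-w/2) + (-3w - 4)·(-1/2)·e^(-w/2) = ((3/2)w - 1)·e^(-w/2). Since e^(-w/2) > 0, the only critical point is w = 2/3.
R''(2/3) has the same sign as 3/2 > 0, so this is a local minimum.
R(2/3) = (-6)·e^(-1/3) ≈ -4.2992.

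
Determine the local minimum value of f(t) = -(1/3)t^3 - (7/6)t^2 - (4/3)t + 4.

364/81

f'(t) = -t^2 - (7/3)t - 4/3. Setting f'(t) = 0 gives t ∈ {-4/3, -1}.
Since f''(t) = -2t - 7/3, we get f''(-4/3) = 1/3 > 0 ⇒ local minimum; f''(-1) = -1/3 < 0 ⇒ local maximum.
So the local minimum value is f(-4/3) = 364/81.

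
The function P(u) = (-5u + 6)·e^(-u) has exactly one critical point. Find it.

By the product rule, P'(u) = (5u - 11)·e^(-u). Since e^(-u) > 0, the only critical point is u = 11/5.
P''(11/5) has the same sign as 5 > 0, so this is a local minimum.
P(11/5) = (-5)·e^(-11/5) ≈ -0.5540.

11/5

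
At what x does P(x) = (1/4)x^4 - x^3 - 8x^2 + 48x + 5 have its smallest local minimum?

-4

P'(x) = x^3 - 3x^2 - 16x + 48. Setting P'(x) = 0 gives x ∈ {-4, 3, 4}.
Since P''(x) = 3x^2 - 6x - 16, we get P''(-4) = 56 > 0 ⇒ local minimum; P''(3) = -7 < 0 ⇒ local maximum; P''(4) = 8 > 0 ⇒ local minimum.
The smallest local minimum is P(-4) = -187.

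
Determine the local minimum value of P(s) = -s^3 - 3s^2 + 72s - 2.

-326

Critical points: P'(s) = -3s^2 - 6s + 72 vanishes at s = -6, 4.
P''(s) = -6s - 6. P''(-6) = 30 > 0 ⇒ local minimum; P''(4) = -30 < 0 ⇒ local maximum.
Thus P has its local minimum at s = -6, with value -326.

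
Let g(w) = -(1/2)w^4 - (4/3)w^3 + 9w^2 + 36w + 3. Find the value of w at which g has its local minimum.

g'(w) = -2w^3 - 4w^2 + 18w + 36 = 0 at w = -3, -2, 3.
g''(w) = -6w^2 - 8w + 18. g''(-3) = -12 < 0 ⇒ local maximum; g''(-2) = 10 > 0 ⇒ local minimum; g''(3) = -60 < 0 ⇒ local maximum.
Thus g has its local minimum at w = -2, with value -91/3.

-2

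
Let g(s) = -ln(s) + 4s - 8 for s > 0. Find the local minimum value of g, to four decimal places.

-5.6137

g'(s) = -1/s + 4 = 0 gives s = 1/4.
g''(s) = 1/s², which is positive for s > 0, so this is a local minimum.
g(1/4) = -1·ln(1/4) + 1 - 8 ≈ -5.6137.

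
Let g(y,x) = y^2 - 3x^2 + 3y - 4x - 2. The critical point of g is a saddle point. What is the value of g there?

∂g/∂y = 2y + 3 = 0 and ∂g/∂x = -6x - 4 = 0, so (y, x) = (-3/2, -2/3).
The Hessian has g_{yy} = 2, g_{xx} = -6, g_{yx} = 0, giving D = -12 < 0, so the point is a saddle point.
g(-3/2, -2/3) = -35/12.

-35/12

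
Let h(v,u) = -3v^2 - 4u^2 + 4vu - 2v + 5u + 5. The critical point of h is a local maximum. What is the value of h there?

∂h/∂v = -6v + 4u - 2 = 0 and ∂h/∂u = 4v - 8u + 5 = 0, so (v, u) = (1/8, 11/16).
The Hessian has h_{vv} = -6, h_{uu} = -8, h_{vu} = 4, giving D = 32 > 0 with h_{vv} < 0, so the point is a local maximum.
h(1/8, 11/16) = 211/32.

211/32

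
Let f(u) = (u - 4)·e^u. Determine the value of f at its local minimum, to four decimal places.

By the product rule, f'(u) = (u - 3)·e^u. Since e^u > 0, the only critical point is u = 3.
f''(3) has the same sign as 1 > 0, so this is a local minimum.
f(3) = (-1)·e^(3) ≈ -20.0855.

-20.0855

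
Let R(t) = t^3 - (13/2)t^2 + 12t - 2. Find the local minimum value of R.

5/2

R'(t) = 3t^2 - 13t + 12 = 0 at t = 4/3, 3.
Second-derivative test with R''(t) = 6t - 13: R''(4/3) = -5 < 0 ⇒ local maximum; R''(3) = 5 > 0 ⇒ local minimum.
So the local minimum value is R(3) = 5/2.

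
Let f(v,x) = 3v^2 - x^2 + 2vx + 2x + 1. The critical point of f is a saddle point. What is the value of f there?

7/4

∂f/∂v = 6v + 2x = 0 and ∂f/∂x = 2v - 2x + 2 = 0, so (v, x) = (-1/4, 3/4).
The Hessian has f_{vv} = 6, f_{xx} = -2, f_{vx} = 2, giving D = -16 < 0, so the point is a saddle point.
f(-1/4, 3/4) = 7/4.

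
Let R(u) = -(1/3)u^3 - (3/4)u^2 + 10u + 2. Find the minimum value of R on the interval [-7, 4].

Differentiating, R'(u) = -u^2 - (3/2)u + 10; which vanishes at u = -4 and u = 5/2.
Candidates: R(-7) = 115/12; R(-4) = -86/3; R(5/2) = 821/48; R(4) = 26/3.
So the minimum is R(-4) = -86/3.

-86/3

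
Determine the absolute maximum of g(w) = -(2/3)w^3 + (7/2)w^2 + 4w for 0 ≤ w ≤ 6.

g'(w) = -2w^2 + 7w + 4, whose only zero in [0, 6] is w = 4.
Candidates: g(0) = 0, g(4) = 88/3, g(6) = 6.
Hence the absolute maximum is 88/3 at w = 4.

88/3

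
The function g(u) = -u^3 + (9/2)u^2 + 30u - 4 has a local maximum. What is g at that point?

267/2

g'(u) = -3u^2 + 9u + 30 = 0 at u = -2, 5.
Second-derivative test with g''(u) = -6u + 9: g''(-2) = 21 > 0 ⇒ local minimum; g''(5) = -21 < 0 ⇒ local maximum.
Thus g has its local maximum at u = 5, with value 267/2.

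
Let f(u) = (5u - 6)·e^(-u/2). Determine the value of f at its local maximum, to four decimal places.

2.0190

Differentiating with the product rule gives f'(u) = (-(5/2)u + 8)·e^(-u/2). Since e^(-u/2) > 0, the only critical point is u = 16/5.
f''(16/5) has the same sign as -5/2 < 0, so this is a local maximum.
f(16/5) = (10)·e^(-8/5) ≈ 2.0190.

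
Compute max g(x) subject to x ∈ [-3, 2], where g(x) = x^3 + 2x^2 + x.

18

g'(x) = 3x^2 + 4x + 1, which vanishes at x = -1 and x = -1/3.
Evaluating at the critical points and endpoints: g(-3) = -12; g(-1) = 0; g(-1/3) = -4/27; g(2) = 18.
So the maximum is g(2) = 18.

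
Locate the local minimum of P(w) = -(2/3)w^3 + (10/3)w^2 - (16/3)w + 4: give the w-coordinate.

4/3

P'(w) = -2w^2 + (20/3)w - 16/3. Setting P'(w) = 0 gives w ∈ {4/3, 2}.
Second-derivative test with P''(w) = -4w + 20/3: P''(4/3) = 4/3 > 0 ⇒ local minimum; P''(2) = -4/3 < 0 ⇒ local maximum.
So the local minimum value is P(4/3) = 100/81.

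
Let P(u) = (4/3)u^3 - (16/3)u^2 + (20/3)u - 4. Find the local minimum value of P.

-124/81

P'(u) = 4u^2 - (32/3)u + 20/3. Setting P'(u) = 0 gives u ∈ {1, 5/3}.
Second-derivative test with P''(u) = 8u - 32/3: P''(1) = -8/3 < 0 ⇒ local maximum; P''(5/3) = 8/3 > 0 ⇒ local minimum.
Thus P has its local minimum at u = 5/3, with value -124/81.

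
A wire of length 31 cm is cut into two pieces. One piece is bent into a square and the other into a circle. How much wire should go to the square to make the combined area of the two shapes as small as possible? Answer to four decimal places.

17.3631

Let x be the length used for the square. Square side x/4; circle radius (31−x)/(2π).
A(x) = (x/4)² + π·((31−x)/(2π))² = x²/16 + (31−x)²/(4π) for 0 ≤ x ≤ 31. A'(x) = x/8 − (31−x)/(2π) = 0 gives x = 4·31/(π+4) ≈ 17.3631.
A'' = 1/8 + 1/(2π) > 0, so this gives the minimum combined area; x ≈ 17.3631 cm to the square.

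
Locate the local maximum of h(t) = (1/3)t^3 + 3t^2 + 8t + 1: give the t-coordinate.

Critical points: h'(t) = t^2 + 6t + 8 vanishes at t = -4, -2.
Second-derivative test with h''(t) = 2t + 6: h''(-4) = -2 < 0 ⇒ local maximum; h''(-2) = 2 > 0 ⇒ local minimum.
The local maximum is h(-4) = -13/3.

-4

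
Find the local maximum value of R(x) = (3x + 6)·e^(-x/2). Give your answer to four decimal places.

Differentiating with the product rule gives R'(x) = (-(3/2)x)·e^(-x/2). Since e^(-x/2) > 0, the only critical point is x = 0.
R''(0) has the same sign as -3/2 < 0, so this is a local maximum.
R(0) = (6)·e^(0) ≈ 6.0000.

6.0000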